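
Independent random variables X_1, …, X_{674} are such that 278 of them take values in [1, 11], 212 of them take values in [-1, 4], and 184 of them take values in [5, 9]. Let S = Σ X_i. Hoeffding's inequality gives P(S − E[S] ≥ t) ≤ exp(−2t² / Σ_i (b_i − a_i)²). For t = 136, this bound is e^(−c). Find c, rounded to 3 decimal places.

1.026

Σ(b_i − a_i)² = 278·10² + 212·5² + 184·4² = 36044.
c = 2t² / 36044 = 2·136² / 36044 = 1.0263.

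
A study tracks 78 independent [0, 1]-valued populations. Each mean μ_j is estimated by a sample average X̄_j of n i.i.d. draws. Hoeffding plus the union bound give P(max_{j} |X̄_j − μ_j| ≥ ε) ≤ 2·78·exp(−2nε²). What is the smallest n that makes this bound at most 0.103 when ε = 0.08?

Need 2·78·exp(−2nε²) ≤ 0.103, i.e. exp(−2nε²) ≤ 0.103/156.
So 2nε² ≥ ln(156/0.103) = 7.322882.
Hence n ≥ 7.322882/(2·0.08²) = 572.100.
The smallest integer n is 573.

573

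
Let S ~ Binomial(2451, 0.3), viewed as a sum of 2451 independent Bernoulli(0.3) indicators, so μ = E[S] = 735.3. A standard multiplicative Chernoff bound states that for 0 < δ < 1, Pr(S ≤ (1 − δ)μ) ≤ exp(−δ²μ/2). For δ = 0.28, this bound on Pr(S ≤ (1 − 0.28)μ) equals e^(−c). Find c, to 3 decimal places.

28.824

c = δ²μ/2 = 0.28²·735.3/2 = 28.8238.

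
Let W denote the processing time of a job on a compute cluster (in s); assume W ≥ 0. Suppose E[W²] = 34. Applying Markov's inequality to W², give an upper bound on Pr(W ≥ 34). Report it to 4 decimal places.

Since W ≥ 0, the event {W ≥ 34} is the same as {W² ≥ 1156}.
Markov's inequality applied to W² gives Pr(W² ≥ 1156) ≤ E[W²]/1156 = 34/1156 = 0.0294.

0.0294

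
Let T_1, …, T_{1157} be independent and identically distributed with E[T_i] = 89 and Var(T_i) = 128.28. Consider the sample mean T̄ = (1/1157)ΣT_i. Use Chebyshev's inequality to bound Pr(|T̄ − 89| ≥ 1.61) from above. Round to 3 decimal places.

Var(T̄) = Var(T_i)/n = 128.28/1157 = 0.11087.
Chebyshev: Pr(|T̄ − 89| ≥ 1.61) ≤ Var(T̄)/(1.61)² = 128.28/(1157·1.61²) = 0.0428.

0.043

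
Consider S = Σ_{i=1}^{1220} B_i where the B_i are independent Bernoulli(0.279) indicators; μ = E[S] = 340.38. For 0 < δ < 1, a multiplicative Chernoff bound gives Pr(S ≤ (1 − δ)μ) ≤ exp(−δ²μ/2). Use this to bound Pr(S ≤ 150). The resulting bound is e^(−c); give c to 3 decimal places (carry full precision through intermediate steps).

53.241

Write 150 = (1 − δ)μ, so δ = 1 − 150/340.38 = 0.5593161…
Then the exponent is δ²μ/2 = (μ − 150)²/(2μ) = 53.241296.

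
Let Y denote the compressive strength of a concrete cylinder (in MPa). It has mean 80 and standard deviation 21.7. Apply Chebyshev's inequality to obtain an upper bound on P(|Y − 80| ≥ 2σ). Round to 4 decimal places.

Chebyshev: P(|Y − μ| ≥ t) ≤ Var(Y)/t².
Var(Y) = σ² = 21.7² = 470.89.
t = 2·21.7 = 43.4.
Bound = 470.89 / 1883.56 = 0.2500.

0.2500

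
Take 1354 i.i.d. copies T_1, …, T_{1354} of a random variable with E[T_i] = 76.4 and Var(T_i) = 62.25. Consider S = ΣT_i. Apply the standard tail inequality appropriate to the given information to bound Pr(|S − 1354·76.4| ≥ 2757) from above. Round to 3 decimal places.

With mean and variance of each term known, Chebyshev's inequality bounds the deviation of the sum (or sample mean).
Var(S) = n·Var(T_i) = 1354·62.25 = 84286.5.
Chebyshev: Pr(|S − 1354·76.4| ≥ 2757) ≤ Var(S)/2757² = 84286.5/7601049 = 0.0111.

0.011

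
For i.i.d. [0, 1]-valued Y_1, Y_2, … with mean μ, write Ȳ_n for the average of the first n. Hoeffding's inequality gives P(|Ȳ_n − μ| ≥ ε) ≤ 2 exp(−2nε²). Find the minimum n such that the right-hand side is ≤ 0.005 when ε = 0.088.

Require 2·exp(−2nε²) ≤ 0.005, i.e. 2nε² ≥ ln(2/0.005) = 5.991465.
So n ≥ 5.991465 / (2·0.088²) = 386.846.
The smallest integer n is 387.

387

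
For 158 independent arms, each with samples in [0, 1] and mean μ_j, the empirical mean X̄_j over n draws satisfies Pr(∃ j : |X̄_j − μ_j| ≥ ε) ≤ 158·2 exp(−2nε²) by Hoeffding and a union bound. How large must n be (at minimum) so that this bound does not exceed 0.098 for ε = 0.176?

Need 2·158·exp(−2nε²) ≤ 0.098, i.e. exp(−2nε²) ≤ 0.098/316.
So 2nε² ≥ ln(316/0.098) = 8.078530.
Hence n ≥ 8.078530/(2·0.176²) = 130.400.
The smallest integer n is 131.

131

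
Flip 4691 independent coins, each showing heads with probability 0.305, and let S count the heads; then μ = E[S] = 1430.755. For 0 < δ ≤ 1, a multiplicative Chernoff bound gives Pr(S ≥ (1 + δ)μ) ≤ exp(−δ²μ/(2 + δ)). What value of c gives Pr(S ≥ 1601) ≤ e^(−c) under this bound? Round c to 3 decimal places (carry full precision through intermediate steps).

9.560

Write 1601 = (1 + δ)μ, so δ = 1601/1430.755 − 1 = 0.1189896…
Then the exponent is δ²μ/(2 + δ) = (1601 − μ)² / (μ·(2 + δ)) = 9.559928.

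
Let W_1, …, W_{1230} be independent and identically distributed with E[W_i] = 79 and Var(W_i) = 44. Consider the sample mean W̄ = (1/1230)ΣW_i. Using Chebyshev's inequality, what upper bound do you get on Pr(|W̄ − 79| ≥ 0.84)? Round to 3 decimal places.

0.051

Var(W̄) = Var(W_i)/n = 44/1230 = 0.035772.
Chebyshev: Pr(|W̄ − 79| ≥ 0.84) ≤ Var(W̄)/(0.84)² = 44/(1230·0.84²) = 0.0507.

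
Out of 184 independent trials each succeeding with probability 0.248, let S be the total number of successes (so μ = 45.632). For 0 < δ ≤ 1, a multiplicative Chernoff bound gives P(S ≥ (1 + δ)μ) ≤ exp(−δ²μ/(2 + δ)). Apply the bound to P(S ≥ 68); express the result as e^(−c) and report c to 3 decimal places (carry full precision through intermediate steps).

4.403

Write 68 = (1 + δ)μ, so δ = 68/45.632 − 1 = 0.4901823…
Then the exponent is δ²μ/(2 + δ) = (68 − μ)² / (μ·(2 + δ)) = 4.403050.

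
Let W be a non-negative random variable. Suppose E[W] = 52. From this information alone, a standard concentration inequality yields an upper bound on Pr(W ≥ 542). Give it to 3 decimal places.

Only the mean of a non-negative variable is known, so Markov's inequality is the applicable tail bound.
Markov's inequality: for a non-negative random variable, Pr(W ≥ a) ≤ E[W]/a.
Here E[W] = 52 and a = 542, so the bound is 52/542 = 0.0959.

0.096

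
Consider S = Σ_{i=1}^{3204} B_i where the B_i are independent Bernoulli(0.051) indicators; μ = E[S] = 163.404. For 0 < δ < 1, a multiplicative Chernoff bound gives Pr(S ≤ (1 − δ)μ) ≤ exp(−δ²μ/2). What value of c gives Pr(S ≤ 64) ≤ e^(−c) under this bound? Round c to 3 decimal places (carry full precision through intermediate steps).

30.235

Write 64 = (1 − δ)μ, so δ = 1 − 64/163.404 = 0.6083327…
Then the exponent is δ²μ/2 = (μ − 64)²/(2μ) = 30.235353.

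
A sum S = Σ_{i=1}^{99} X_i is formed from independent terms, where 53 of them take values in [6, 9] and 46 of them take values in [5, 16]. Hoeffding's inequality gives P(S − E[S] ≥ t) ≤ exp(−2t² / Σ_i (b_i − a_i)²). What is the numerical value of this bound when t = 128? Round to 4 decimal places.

0.0044

Σ(b_i − a_i)² = 53·3² + 46·11² = 6043.
Exponent = 2·128² / 6043 = 5.42247.
Bound = exp(−5.42247) = 0.00442.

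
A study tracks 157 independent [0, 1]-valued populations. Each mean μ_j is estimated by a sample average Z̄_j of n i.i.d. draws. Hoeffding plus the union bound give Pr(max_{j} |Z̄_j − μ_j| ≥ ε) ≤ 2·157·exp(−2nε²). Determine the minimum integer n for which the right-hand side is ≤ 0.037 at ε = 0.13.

268

Need 2·157·exp(−2nε²) ≤ 0.037, i.e. exp(−2nε²) ≤ 0.037/314.
So 2nε² ≥ ln(314/0.037) = 9.046230.
Hence n ≥ 9.046230/(2·0.13²) = 267.640.
The smallest integer n is 268.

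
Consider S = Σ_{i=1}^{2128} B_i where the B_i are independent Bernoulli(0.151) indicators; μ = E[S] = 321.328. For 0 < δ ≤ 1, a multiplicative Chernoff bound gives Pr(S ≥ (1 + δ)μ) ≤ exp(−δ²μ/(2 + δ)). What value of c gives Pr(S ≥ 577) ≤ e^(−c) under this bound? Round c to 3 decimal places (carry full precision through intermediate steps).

72.766

Write 577 = (1 + δ)μ, so δ = 577/321.328 − 1 = 0.795673…
Then the exponent is δ²μ/(2 + δ) = (577 − μ)² / (μ·(2 + δ)) = 72.766486.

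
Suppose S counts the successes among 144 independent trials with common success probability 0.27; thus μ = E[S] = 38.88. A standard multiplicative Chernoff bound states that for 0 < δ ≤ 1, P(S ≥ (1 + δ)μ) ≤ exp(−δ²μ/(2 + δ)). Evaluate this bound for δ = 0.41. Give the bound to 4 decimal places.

Exponent = δ²μ/(2 + δ) = 0.41²·38.88/2.41 = 2.7119.
Bound = exp(−2.7119) = 0.06641.

0.0664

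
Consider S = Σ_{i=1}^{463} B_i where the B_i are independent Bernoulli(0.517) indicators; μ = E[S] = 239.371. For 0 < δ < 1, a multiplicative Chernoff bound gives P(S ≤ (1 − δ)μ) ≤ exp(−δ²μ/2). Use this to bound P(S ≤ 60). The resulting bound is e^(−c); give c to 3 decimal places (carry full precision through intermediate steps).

Write 60 = (1 − δ)μ, so δ = 1 − 60/239.371 = 0.7493431…
Then the exponent is δ²μ/2 = (μ − 60)²/(2μ) = 67.205208.

67.205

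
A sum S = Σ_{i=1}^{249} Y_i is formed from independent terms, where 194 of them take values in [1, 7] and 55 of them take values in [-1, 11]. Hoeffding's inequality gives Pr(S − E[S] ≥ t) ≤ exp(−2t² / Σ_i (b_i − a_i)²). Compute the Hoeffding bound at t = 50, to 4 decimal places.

Σ(b_i − a_i)² = 194·6² + 55·12² = 14904.
Exponent = 2·50² / 14904 = 0.33548.
Bound = exp(−0.33548) = 0.71499.

0.7150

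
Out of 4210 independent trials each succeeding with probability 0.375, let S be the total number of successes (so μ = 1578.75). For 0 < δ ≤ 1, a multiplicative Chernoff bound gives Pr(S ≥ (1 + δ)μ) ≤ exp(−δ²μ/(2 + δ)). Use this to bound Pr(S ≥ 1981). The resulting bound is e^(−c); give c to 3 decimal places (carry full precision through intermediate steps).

45.454

Write 1981 = (1 + δ)μ, so δ = 1981/1578.75 − 1 = 0.2547902…
Then the exponent is δ²μ/(2 + δ) = (1981 − μ)² / (μ·(2 + δ)) = 45.454052.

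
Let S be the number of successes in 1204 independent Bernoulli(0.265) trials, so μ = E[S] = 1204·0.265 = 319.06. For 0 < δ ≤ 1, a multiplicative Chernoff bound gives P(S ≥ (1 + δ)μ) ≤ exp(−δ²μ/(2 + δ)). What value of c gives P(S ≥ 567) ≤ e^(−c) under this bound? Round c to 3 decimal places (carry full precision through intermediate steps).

69.379

Write 567 = (1 + δ)μ, so δ = 567/319.06 − 1 = 0.7770952…
Then the exponent is δ²μ/(2 + δ) = (567 − μ)² / (μ·(2 + δ)) = 69.379324.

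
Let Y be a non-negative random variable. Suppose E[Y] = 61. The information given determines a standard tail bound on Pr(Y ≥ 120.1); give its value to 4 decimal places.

0.5079

Only the mean of a non-negative variable is known, so Markov's inequality is the applicable tail bound.
Markov's inequality: for a non-negative random variable, Pr(Y ≥ a) ≤ E[Y]/a.
Here E[Y] = 61 and a = 120.1, so the bound is 61/120.1 = 0.5079.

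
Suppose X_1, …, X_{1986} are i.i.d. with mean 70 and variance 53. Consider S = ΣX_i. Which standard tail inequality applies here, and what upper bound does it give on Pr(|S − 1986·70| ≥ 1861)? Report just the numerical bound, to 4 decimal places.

With mean and variance of each term known, Chebyshev's inequality bounds the deviation of the sum (or sample mean).
Var(S) = n·Var(X_i) = 1986·53 = 105258.
Chebyshev: Pr(|S − 1986·70| ≥ 1861) ≤ Var(S)/1861² = 105258/3463321 = 0.0304.

0.0304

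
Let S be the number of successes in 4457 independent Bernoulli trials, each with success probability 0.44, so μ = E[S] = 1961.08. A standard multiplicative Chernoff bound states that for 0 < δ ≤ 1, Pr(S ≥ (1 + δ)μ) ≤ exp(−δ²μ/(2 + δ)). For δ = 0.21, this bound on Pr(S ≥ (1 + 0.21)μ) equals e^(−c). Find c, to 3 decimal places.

c = δ²μ/(2 + δ) = 0.21²·1961.08/(2 + 0.21) = 39.1329.

39.133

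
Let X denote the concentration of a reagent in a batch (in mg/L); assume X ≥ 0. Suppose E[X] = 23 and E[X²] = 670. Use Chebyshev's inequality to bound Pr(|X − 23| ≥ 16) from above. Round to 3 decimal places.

Var(X) = E[X²] − (E[X])² = 670 − 529 = 141.
Chebyshev's inequality: Pr(|X − μ| ≥ t) ≤ Var(X)/t² = 141/256 = 0.5508.

0.551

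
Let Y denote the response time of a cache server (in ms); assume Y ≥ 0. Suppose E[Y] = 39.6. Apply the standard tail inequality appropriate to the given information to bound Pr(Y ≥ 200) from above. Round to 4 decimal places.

0.1980

Only the mean of a non-negative variable is known, so Markov's inequality is the applicable tail bound.
Markov's inequality: for a non-negative random variable, Pr(Y ≥ a) ≤ E[Y]/a.
Here E[Y] = 39.6 and a = 200, so the bound is 39.6/200 = 0.1980.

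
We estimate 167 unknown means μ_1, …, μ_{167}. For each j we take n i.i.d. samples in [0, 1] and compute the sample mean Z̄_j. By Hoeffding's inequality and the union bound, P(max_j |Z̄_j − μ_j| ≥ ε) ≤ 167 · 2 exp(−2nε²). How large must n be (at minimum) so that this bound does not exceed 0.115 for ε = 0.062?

Need 2·167·exp(−2nε²) ≤ 0.115, i.e. exp(−2nε²) ≤ 0.115/334.
So 2nε² ≥ ln(334/0.115) = 7.973964.
Hence n ≥ 7.973964/(2·0.062²) = 1037.196.
The smallest integer n is 1038.

1038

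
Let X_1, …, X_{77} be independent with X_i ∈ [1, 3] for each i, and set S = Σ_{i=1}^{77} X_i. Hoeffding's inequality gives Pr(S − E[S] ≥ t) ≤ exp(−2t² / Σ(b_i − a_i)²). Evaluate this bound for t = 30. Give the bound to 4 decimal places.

0.0029

Σ(b_i − a_i)² = 77·(2)² = 308.
Exponent = 2·30²/308 = 5.8442.
Bound = exp(−5.8442) = 0.00290.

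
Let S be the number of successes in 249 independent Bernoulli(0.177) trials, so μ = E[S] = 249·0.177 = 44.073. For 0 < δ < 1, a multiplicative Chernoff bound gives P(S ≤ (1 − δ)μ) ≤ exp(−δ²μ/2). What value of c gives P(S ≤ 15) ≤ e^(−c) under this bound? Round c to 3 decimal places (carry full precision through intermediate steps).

9.589

Write 15 = (1 − δ)μ, so δ = 1 − 15/44.073 = 0.6596556…
Then the exponent is δ²μ/2 = (μ − 15)²/(2μ) = 9.589083.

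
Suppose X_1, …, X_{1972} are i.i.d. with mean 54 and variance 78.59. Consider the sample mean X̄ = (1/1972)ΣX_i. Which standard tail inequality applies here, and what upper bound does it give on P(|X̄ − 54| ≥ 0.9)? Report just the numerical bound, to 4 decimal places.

0.0492

With mean and variance of each term known, Chebyshev's inequality bounds the deviation of the sum (or sample mean).
Var(X̄) = Var(X_i)/n = 78.59/1972 = 0.039853.
Chebyshev: P(|X̄ − 54| ≥ 0.9) ≤ Var(X̄)/(0.9)² = 78.59/(1972·0.9²) = 0.0492.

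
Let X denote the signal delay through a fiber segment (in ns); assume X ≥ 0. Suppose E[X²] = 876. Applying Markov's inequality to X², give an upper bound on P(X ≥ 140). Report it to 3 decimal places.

0.045

Since X ≥ 0, the event {X ≥ 140} is the same as {X² ≥ 19600}.
Markov's inequality applied to X² gives P(X² ≥ 19600) ≤ E[X²]/19600 = 876/19600 = 0.0447.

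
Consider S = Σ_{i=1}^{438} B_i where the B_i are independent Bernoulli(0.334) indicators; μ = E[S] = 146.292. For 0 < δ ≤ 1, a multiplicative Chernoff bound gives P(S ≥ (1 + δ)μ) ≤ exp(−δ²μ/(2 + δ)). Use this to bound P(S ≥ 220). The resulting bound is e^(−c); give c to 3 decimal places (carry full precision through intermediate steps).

Write 220 = (1 + δ)μ, so δ = 220/146.292 − 1 = 0.5038416…
Then the exponent is δ²μ/(2 + δ) = (220 − μ)² / (μ·(2 + δ)) = 14.832072.

14.832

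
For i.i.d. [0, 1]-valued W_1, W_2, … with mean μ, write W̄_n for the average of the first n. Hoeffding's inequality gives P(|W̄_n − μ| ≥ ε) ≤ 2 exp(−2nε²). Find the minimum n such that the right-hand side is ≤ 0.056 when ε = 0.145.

Require 2·exp(−2nε²) ≤ 0.056, i.e. 2nε² ≥ ln(2/0.056) = 3.575551.
So n ≥ 3.575551 / (2·0.145²) = 85.031.
The smallest integer n is 86.

86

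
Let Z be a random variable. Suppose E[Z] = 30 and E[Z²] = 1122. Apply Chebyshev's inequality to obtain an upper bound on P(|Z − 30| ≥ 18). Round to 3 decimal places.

Var(Z) = E[Z²] − (E[Z])² = 1122 − 900 = 222.
Chebyshev's inequality: P(|Z − μ| ≥ t) ≤ Var(Z)/t² = 222/324 = 0.6852.

0.685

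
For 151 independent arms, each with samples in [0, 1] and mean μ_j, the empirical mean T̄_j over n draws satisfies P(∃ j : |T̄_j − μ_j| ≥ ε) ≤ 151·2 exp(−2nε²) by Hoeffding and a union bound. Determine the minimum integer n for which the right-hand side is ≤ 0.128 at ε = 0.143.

190

Need 2·151·exp(−2nε²) ≤ 0.128, i.e. exp(−2nε²) ≤ 0.128/302.
So 2nε² ≥ ln(302/0.128) = 7.766152.
Hence n ≥ 7.766152/(2·0.143²) = 189.891.
The smallest integer n is 190.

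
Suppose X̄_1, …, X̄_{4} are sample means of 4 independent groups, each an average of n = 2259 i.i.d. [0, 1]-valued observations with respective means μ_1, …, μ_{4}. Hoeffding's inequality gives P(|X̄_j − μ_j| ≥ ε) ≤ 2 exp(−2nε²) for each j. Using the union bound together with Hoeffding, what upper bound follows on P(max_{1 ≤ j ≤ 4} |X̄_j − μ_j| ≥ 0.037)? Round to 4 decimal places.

Per-experiment Hoeffding bound: 2·exp(−2·2259·0.037²) = 2·exp(−6.18514) = 0.0041196.
Union bound over 4 events: 4·0.0041196 = 0.01648.

0.0165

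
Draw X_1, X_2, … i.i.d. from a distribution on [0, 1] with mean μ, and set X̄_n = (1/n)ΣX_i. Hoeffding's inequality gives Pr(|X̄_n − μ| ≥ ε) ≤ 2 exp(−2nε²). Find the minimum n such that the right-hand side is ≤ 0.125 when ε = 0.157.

Require 2·exp(−2nε²) ≤ 0.125, i.e. 2nε² ≥ ln(2/0.125) = 2.772589.
So n ≥ 2.772589 / (2·0.157²) = 56.241.
The smallest integer n is 57.

57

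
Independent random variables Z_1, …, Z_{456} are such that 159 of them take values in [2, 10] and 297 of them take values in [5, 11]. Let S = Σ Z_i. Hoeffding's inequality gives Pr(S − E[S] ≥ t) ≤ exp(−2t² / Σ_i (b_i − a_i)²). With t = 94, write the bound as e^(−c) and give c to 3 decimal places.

0.847

Σ(b_i − a_i)² = 159·8² + 297·6² = 20868.
c = 2t² / 20868 = 2·94² / 20868 = 0.8468.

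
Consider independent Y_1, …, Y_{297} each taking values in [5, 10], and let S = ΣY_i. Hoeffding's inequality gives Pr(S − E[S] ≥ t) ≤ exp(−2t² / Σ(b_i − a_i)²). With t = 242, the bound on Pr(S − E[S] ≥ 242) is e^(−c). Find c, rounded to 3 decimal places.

Σ(b_i − a_i)² = 297·(5)² = 7425.
c = 2t²/7425 = 2·242²/7425 = 15.7748.

15.775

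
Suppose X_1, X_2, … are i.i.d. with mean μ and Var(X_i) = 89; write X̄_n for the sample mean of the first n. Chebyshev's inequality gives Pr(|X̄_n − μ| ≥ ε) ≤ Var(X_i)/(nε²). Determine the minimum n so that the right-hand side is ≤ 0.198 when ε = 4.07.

Require 89/(n·4.07²) ≤ 0.198, i.e. n ≥ 89/(0.198·4.07²) = 27.135.
The smallest integer n is 28.

28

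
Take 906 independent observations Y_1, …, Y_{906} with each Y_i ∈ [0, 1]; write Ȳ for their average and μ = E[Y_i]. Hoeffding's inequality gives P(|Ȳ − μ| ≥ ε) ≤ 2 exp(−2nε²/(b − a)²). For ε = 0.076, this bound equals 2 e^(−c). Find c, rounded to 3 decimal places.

10.466

c = 2nε²/(b − a)² = 2·906·0.076² / 1² = 10.4661.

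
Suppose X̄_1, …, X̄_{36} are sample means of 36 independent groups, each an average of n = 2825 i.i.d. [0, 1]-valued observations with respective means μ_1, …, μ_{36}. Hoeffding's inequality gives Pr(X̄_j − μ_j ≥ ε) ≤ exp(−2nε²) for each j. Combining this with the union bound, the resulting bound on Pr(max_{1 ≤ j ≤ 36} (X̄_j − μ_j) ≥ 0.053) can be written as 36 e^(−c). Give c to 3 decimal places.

Union bound over the 36 events: Pr(max_{1 ≤ j ≤ 36} (X̄_j − μ_j) ≥ 0.053) ≤ 36·exp(−2nε²) = 36 exp(−2·2825·0.053²).
So c = 2·2825·0.053² = 15.8709.

15.871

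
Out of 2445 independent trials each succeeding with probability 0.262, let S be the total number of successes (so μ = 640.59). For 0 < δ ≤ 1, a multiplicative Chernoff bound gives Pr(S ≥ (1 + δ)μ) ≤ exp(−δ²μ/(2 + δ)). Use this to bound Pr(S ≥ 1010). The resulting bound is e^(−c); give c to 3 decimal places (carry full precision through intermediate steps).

82.676

Write 1010 = (1 + δ)μ, so δ = 1010/640.59 − 1 = 0.5766715…
Then the exponent is δ²μ/(2 + δ) = (1010 − μ)² / (μ·(2 + δ)) = 82.675739.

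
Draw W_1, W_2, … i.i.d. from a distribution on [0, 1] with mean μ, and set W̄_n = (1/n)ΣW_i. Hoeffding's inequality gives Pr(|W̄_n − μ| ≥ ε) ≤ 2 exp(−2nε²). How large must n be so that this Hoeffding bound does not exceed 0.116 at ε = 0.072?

275

Require 2·exp(−2nε²) ≤ 0.116, i.e. 2nε² ≥ ln(2/0.116) = 2.847312.
So n ≥ 2.847312 / (2·0.072²) = 274.625.
The smallest integer n is 275.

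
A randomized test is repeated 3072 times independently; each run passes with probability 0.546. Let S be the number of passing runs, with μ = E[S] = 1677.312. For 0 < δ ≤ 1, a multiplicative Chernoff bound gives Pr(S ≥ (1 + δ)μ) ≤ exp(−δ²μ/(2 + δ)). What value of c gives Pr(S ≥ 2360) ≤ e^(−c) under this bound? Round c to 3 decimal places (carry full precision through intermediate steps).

115.439

Write 2360 = (1 + δ)μ, so δ = 2360/1677.312 − 1 = 0.4070131…
Then the exponent is δ²μ/(2 + δ) = (2360 − μ)² / (μ·(2 + δ)) = 115.438912.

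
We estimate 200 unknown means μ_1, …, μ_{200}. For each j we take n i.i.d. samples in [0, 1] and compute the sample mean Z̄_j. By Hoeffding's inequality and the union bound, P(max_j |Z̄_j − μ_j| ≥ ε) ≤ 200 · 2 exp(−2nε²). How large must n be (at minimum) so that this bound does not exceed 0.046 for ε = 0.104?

Need 2·200·exp(−2nε²) ≤ 0.046, i.e. exp(−2nε²) ≤ 0.046/400.
So 2nε² ≥ ln(400/0.046) = 9.070578.
Hence n ≥ 9.070578/(2·0.104²) = 419.313.
The smallest integer n is 420.

420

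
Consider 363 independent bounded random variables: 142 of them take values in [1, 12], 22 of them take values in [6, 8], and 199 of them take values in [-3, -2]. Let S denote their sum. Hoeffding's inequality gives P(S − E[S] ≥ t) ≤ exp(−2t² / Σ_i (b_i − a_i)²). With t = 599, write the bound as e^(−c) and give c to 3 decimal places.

Σ(b_i − a_i)² = 142·11² + 22·2² + 199·1² = 17469.
c = 2t² / 17469 = 2·599² / 17469 = 41.0786.

41.079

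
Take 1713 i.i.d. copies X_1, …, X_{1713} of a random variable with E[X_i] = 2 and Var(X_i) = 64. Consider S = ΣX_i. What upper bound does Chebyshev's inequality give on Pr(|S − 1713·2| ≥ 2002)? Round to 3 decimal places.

Var(S) = n·Var(X_i) = 1713·64 = 109632.
Chebyshev: Pr(|S − 1713·2| ≥ 2002) ≤ Var(S)/2002² = 109632/4008004 = 0.0274.

0.027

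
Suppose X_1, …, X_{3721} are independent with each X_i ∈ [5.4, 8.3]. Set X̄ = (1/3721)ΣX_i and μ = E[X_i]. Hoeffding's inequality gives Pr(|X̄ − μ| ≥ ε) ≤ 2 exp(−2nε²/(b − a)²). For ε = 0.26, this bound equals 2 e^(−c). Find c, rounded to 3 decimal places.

59.819

c = 2nε²/(b − a)² = 2·3721·0.26² / 2.9² = 59.8192.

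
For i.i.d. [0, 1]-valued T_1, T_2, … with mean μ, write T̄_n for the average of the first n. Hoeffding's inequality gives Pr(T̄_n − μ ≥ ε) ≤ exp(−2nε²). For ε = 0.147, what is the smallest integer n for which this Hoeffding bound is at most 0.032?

80

Require exp(−2nε²) ≤ 0.032, i.e. 2nε² ≥ ln(1/0.032) = 3.442019.
So n ≥ 3.442019 / (2·0.147²) = 79.643.
The smallest integer n is 80.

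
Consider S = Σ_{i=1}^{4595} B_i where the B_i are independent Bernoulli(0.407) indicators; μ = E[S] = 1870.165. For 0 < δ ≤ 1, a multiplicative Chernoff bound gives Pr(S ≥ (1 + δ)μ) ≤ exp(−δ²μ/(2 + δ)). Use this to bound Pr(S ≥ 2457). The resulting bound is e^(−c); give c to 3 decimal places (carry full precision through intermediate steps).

79.585

Write 2457 = (1 + δ)μ, so δ = 2457/1870.165 − 1 = 0.3137878…
Then the exponent is δ²μ/(2 + δ) = (2457 − μ)² / (μ·(2 + δ)) = 79.584513.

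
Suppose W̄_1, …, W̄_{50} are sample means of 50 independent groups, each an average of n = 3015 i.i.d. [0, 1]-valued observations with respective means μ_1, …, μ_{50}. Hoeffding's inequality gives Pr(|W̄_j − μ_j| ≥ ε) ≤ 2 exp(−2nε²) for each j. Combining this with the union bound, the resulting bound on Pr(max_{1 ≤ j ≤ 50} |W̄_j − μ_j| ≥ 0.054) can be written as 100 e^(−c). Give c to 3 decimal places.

17.583

Union bound over the 50 events: Pr(max_{1 ≤ j ≤ 50} |W̄_j − μ_j| ≥ 0.054) ≤ 50·2·exp(−2nε²) = 100 exp(−2·3015·0.054²).
So c = 2·3015·0.054² = 17.5835.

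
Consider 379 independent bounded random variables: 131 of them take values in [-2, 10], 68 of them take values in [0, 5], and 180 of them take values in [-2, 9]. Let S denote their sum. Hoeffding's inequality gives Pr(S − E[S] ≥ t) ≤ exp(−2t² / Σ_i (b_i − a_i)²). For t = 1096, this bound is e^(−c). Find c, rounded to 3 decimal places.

Σ(b_i − a_i)² = 131·12² + 68·5² + 180·11² = 42344.
c = 2t² / 42344 = 2·1096² / 42344 = 56.7361.

56.736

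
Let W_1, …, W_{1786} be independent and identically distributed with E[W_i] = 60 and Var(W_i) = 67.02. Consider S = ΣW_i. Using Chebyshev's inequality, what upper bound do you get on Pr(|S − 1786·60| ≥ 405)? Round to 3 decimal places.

0.730

Var(S) = n·Var(W_i) = 1786·67.02 = 119697.72.
Chebyshev: Pr(|S − 1786·60| ≥ 405) ≤ Var(S)/405² = 119697.72/164025 = 0.7298.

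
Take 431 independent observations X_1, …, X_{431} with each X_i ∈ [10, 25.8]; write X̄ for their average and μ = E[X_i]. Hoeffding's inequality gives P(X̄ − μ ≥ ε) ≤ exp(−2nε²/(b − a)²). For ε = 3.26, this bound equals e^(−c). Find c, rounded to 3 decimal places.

c = 2nε²/(b − a)² = 2·431·3.26² / 15.8² = 36.6968.

36.697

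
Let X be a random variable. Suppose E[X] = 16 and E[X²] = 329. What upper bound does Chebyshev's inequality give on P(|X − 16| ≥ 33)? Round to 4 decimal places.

Var(X) = E[X²] − (E[X])² = 329 − 256 = 73.
Chebyshev's inequality: P(|X − μ| ≥ t) ≤ Var(X)/t² = 73/1089 = 0.0670.

0.0670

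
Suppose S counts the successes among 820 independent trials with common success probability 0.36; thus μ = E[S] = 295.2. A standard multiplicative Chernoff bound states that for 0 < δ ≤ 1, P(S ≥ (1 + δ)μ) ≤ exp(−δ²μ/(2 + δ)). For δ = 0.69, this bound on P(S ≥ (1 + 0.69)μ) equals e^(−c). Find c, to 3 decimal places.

c = δ²μ/(2 + δ) = 0.69²·295.2/(2 + 0.69) = 52.2471.

52.247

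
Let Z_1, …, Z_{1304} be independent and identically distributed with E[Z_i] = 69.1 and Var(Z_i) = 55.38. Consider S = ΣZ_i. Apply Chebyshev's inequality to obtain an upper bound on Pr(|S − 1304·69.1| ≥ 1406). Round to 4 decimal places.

Var(S) = n·Var(Z_i) = 1304·55.38 = 72215.52.
Chebyshev: Pr(|S − 1304·69.1| ≥ 1406) ≤ Var(S)/1406² = 72215.52/1976836 = 0.0365.

0.0365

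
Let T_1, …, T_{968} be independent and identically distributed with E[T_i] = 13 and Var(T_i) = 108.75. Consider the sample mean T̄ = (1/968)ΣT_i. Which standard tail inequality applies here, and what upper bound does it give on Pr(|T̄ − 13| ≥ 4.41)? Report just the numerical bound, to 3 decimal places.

0.006

With mean and variance of each term known, Chebyshev's inequality bounds the deviation of the sum (or sample mean).
Var(T̄) = Var(T_i)/n = 108.75/968 = 0.11235.
Chebyshev: Pr(|T̄ − 13| ≥ 4.41) ≤ Var(T̄)/(4.41)² = 108.75/(968·4.41²) = 0.0058.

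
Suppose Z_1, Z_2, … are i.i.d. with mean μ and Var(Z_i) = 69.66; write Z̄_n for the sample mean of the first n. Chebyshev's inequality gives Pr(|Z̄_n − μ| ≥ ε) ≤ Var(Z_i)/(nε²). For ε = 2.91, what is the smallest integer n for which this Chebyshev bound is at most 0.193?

43

Require 69.66/(n·2.91²) ≤ 0.193, i.e. n ≥ 69.66/(0.193·2.91²) = 42.623.
The smallest integer n is 43.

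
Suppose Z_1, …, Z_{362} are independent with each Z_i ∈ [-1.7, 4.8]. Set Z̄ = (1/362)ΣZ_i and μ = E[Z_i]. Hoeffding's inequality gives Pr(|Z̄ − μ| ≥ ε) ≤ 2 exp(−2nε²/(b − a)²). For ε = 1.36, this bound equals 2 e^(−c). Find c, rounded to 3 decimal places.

31.695

c = 2nε²/(b − a)² = 2·362·1.36² / 6.5² = 31.6949.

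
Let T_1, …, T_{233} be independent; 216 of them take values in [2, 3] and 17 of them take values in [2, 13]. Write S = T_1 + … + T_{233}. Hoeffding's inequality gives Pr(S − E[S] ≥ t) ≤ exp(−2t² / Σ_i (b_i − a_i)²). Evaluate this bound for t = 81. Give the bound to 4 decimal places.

0.0031

Σ(b_i − a_i)² = 216·1² + 17·11² = 2273.
Exponent = 2·81² / 2273 = 5.77299.
Bound = exp(−5.77299) = 0.00311.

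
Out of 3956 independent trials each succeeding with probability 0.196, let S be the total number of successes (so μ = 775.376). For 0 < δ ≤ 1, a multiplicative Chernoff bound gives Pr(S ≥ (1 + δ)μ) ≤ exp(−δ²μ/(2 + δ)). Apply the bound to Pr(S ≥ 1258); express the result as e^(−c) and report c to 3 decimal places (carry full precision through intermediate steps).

Write 1258 = (1 + δ)μ, so δ = 1258/775.376 − 1 = 0.6224387…
Then the exponent is δ²μ/(2 + δ) = (1258 − μ)² / (μ·(2 + δ)) = 114.551330.

114.551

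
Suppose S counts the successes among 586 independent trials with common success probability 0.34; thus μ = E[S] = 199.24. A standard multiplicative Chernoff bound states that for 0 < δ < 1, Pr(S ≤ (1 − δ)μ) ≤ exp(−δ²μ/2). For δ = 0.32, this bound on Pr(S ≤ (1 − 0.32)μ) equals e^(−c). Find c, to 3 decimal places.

10.201

c = δ²μ/2 = 0.32²·199.24/2 = 10.2011.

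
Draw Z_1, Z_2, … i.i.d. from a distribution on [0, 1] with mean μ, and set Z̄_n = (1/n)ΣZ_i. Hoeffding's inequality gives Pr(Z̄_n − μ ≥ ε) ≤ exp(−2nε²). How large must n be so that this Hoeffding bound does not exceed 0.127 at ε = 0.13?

Require exp(−2nε²) ≤ 0.127, i.e. 2nε² ≥ ln(1/0.127) = 2.063568.
So n ≥ 2.063568 / (2·0.13²) = 61.052.
The smallest integer n is 62.

62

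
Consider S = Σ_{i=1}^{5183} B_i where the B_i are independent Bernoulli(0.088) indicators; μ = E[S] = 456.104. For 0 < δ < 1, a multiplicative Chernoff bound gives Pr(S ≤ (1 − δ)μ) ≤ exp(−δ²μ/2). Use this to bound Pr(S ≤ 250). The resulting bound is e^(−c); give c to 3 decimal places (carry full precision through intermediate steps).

Write 250 = (1 − δ)μ, so δ = 1 − 250/456.104 = 0.4518794…
Then the exponent is δ²μ/2 = (μ − 250)²/(2μ) = 46.567076.

46.567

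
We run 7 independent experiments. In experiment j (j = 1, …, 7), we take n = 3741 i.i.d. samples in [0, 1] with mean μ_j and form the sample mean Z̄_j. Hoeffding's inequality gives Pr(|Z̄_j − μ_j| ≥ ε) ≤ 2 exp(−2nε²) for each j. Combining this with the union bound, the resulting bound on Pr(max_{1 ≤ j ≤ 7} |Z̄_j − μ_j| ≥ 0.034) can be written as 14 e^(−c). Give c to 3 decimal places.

8.649

Union bound over the 7 events: Pr(max_{1 ≤ j ≤ 7} |Z̄_j − μ_j| ≥ 0.034) ≤ 7·2·exp(−2nε²) = 14 exp(−2·3741·0.034²).
So c = 2·3741·0.034² = 8.6492.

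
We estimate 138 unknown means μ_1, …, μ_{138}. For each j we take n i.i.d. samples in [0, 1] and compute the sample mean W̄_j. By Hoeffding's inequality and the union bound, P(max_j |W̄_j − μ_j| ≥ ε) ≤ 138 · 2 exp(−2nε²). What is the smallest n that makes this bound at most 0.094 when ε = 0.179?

Need 2·138·exp(−2nε²) ≤ 0.094, i.e. exp(−2nε²) ≤ 0.094/276.
So 2nε² ≥ ln(276/0.094) = 7.984861.
Hence n ≥ 7.984861/(2·0.179²) = 124.604.
The smallest integer n is 125.

125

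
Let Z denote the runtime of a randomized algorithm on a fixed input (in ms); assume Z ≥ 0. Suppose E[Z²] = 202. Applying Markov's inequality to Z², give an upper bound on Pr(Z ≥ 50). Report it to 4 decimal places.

Since Z ≥ 0, the event {Z ≥ 50} is the same as {Z² ≥ 2500}.
Markov's inequality applied to Z² gives Pr(Z² ≥ 2500) ≤ E[Z²]/2500 = 202/2500 = 0.0808.

0.0808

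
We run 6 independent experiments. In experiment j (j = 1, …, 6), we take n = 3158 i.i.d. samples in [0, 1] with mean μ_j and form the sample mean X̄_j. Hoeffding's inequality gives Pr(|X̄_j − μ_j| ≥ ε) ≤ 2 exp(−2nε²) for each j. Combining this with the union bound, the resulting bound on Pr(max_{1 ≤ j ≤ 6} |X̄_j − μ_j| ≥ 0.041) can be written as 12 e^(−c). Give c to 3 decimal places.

Union bound over the 6 events: Pr(max_{1 ≤ j ≤ 6} |X̄_j − μ_j| ≥ 0.041) ≤ 6·2·exp(−2nε²) = 12 exp(−2·3158·0.041²).
So c = 2·3158·0.041² = 10.6172.

10.617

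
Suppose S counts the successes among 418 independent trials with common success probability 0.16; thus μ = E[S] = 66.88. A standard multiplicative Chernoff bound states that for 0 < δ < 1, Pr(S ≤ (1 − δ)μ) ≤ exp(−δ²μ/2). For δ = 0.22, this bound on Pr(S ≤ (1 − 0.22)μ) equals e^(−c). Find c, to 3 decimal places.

c = δ²μ/2 = 0.22²·66.88/2 = 1.6185.

1.618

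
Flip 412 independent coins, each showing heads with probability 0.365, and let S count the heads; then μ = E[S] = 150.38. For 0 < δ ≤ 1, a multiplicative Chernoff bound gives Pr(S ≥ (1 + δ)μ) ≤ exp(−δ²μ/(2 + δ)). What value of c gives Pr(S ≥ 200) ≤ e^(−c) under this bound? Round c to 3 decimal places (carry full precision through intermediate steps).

Write 200 = (1 + δ)μ, so δ = 200/150.38 − 1 = 0.3299641…
Then the exponent is δ²μ/(2 + δ) = (200 − μ)² / (μ·(2 + δ)) = 7.027069.

7.027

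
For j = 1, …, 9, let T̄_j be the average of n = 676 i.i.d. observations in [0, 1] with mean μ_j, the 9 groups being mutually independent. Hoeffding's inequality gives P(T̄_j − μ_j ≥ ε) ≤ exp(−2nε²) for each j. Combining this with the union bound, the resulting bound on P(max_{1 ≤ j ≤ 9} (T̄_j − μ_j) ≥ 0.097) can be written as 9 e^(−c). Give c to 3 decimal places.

12.721

Union bound over the 9 events: P(max_{1 ≤ j ≤ 9} (T̄_j − μ_j) ≥ 0.097) ≤ 9·exp(−2nε²) = 9 exp(−2·676·0.097²).
So c = 2·676·0.097² = 12.7210.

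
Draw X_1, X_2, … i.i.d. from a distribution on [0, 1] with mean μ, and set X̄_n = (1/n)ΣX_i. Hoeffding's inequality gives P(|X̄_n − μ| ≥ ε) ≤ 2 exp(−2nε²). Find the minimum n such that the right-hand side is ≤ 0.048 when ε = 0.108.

160

Require 2·exp(−2nε²) ≤ 0.048, i.e. 2nε² ≥ ln(2/0.048) = 3.729701.
So n ≥ 3.729701 / (2·0.108²) = 159.881.
The smallest integer n is 160.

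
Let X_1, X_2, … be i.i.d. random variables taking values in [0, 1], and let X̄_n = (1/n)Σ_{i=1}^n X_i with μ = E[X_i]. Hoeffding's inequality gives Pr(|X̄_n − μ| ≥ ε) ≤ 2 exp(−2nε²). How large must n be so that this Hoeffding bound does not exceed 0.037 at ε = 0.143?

98

Require 2·exp(−2nε²) ≤ 0.037, i.e. 2nε² ≥ ln(2/0.037) = 3.989985.
So n ≥ 3.989985 / (2·0.143²) = 97.559.
The smallest integer n is 98.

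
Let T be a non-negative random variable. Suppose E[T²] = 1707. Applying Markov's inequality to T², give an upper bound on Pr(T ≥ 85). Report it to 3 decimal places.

0.236

Since T ≥ 0, the event {T ≥ 85} is the same as {T² ≥ 7225}.
Markov's inequality applied to T² gives Pr(T² ≥ 7225) ≤ E[T²]/7225 = 1707/7225 = 0.2363.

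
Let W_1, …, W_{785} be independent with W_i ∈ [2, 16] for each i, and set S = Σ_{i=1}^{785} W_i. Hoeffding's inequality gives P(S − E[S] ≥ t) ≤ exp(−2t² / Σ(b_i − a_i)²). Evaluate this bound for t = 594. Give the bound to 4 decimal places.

0.0102

Σ(b_i − a_i)² = 785·(14)² = 153860.
Exponent = 2·594²/153860 = 4.5865.
Bound = exp(−4.5865) = 0.01019.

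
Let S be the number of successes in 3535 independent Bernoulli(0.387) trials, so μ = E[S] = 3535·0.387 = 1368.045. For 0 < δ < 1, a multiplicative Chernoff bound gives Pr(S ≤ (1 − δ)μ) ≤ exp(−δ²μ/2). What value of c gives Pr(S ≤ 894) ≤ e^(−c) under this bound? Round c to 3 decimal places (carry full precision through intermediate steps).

82.131

Write 894 = (1 − δ)μ, so δ = 1 − 894/1368.045 = 0.3465127…
Then the exponent is δ²μ/2 = (μ − 894)²/(2μ) = 82.131312.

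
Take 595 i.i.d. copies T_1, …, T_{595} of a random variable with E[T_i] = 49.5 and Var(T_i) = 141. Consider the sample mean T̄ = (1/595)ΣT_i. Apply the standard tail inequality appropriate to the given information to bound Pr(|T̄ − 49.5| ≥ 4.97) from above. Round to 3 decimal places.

0.010

With mean and variance of each term known, Chebyshev's inequality bounds the deviation of the sum (or sample mean).
Var(T̄) = Var(T_i)/n = 141/595 = 0.23697.
Chebyshev: Pr(|T̄ − 49.5| ≥ 4.97) ≤ Var(T̄)/(4.97)² = 141/(595·4.97²) = 0.0096.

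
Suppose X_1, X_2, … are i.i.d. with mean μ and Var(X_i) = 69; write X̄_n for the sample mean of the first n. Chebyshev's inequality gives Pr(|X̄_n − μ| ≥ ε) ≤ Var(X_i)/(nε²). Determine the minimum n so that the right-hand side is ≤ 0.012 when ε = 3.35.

513

Require 69/(n·3.35²) ≤ 0.012, i.e. n ≥ 69/(0.012·3.35²) = 512.364.
The smallest integer n is 513.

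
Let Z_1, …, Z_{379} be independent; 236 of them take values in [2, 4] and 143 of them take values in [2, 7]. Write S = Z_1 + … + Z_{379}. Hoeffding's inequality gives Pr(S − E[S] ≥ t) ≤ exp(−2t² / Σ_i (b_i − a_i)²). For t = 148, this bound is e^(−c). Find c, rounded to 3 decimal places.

9.694

Σ(b_i − a_i)² = 236·2² + 143·5² = 4519.
c = 2t² / 4519 = 2·148² / 4519 = 9.6942.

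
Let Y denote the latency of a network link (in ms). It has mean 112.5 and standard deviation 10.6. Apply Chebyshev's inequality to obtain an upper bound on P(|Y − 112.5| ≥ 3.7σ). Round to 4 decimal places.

Chebyshev: P(|Y − μ| ≥ t) ≤ Var(Y)/t².
Var(Y) = σ² = 10.6² = 112.36.
t = 3.7·10.6 = 39.22.
Bound = 112.36 / 1538.2084 = 0.0730.

0.0730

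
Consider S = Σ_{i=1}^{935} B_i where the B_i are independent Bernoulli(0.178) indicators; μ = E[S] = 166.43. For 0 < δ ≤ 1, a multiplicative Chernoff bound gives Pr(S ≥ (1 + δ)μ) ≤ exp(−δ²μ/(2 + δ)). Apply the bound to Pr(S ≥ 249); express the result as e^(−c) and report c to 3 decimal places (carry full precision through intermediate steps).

16.411

Write 249 = (1 + δ)μ, so δ = 249/166.43 − 1 = 0.4961245…
Then the exponent is δ²μ/(2 + δ) = (249 − μ)² / (μ·(2 + δ)) = 16.411441.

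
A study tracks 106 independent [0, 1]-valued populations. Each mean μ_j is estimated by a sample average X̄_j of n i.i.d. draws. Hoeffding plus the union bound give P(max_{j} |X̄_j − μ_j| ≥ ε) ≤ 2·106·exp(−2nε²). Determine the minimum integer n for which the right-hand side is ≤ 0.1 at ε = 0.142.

Need 2·106·exp(−2nε²) ≤ 0.1, i.e. exp(−2nε²) ≤ 0.1/212.
So 2nε² ≥ ln(212/0.1) = 7.659171.
Hence n ≥ 7.659171/(2·0.142²) = 189.922.
The smallest integer n is 190.

190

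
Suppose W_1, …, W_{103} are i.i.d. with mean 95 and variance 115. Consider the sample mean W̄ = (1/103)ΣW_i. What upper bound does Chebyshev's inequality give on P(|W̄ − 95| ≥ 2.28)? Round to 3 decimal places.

0.215

Var(W̄) = Var(W_i)/n = 115/103 = 1.1165.
Chebyshev: P(|W̄ − 95| ≥ 2.28) ≤ Var(W̄)/(2.28)² = 115/(103·2.28²) = 0.2148.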